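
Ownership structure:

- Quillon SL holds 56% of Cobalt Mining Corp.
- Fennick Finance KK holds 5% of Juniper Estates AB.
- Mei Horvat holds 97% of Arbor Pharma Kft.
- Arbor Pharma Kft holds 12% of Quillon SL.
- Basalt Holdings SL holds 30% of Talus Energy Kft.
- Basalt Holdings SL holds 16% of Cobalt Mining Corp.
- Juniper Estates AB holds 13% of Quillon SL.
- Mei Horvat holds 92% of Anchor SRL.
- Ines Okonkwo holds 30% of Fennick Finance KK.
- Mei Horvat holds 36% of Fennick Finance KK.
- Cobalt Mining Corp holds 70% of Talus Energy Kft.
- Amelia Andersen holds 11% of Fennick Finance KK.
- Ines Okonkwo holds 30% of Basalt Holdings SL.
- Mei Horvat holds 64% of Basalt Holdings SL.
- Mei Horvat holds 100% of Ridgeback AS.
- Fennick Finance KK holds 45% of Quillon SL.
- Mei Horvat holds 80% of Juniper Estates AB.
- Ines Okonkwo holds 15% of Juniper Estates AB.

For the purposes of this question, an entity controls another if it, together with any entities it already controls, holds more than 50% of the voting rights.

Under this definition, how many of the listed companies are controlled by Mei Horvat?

Mei holds 97% of Arbor, so Mei controls Arbor.
Mei holds 80% of Juniper, so Mei controls Juniper.
Mei holds 64% of Basalt, so Mei controls Basalt.
Mei holds 92% of Anchor, so Mei controls Anchor.
Mei holds 100% of Ridgeback, so Mei controls Ridgeback.
No other company's threshold is met.
Mei controls 5 companies.

5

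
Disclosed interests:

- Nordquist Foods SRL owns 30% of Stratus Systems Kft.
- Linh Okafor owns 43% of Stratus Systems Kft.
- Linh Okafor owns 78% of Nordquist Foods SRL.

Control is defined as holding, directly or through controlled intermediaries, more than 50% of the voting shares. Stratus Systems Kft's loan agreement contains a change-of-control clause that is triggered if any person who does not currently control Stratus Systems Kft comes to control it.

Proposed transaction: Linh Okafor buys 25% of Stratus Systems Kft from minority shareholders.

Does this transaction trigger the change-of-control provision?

The purchase changes only Linh's holdings, so Linh is the only person who could newly come to control Stratus.
Linh holds 78% of Nordquist, so Linh controls Nordquist.
Nordquist and Linh together hold 30% + 43% = 73% of Stratus, so Linh controls Stratus.
So Linh already controls Stratus before the transaction.
After the purchase, Linh's direct stake in Stratus rises to 43% + 25% = 68%.
Linh controlled Stratus already, so this is not a new person acquiring control; every other person's position is unchanged or reduced.
No new person acquires control, so the clause is not triggered.

No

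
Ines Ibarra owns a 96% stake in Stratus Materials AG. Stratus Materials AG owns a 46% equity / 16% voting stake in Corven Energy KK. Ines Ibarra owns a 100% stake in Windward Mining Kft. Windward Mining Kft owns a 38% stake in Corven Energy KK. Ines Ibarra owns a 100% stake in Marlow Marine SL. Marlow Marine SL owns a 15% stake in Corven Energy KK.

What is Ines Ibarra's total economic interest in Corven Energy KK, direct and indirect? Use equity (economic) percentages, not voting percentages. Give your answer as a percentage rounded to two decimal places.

Ines reaches Corven along 3 paths.
Via Marlow: 100% × 15% = 15%.
Via Windward: 100% × 38% = 38%.
Via Stratus: 96% × 46% = 44.16%.
Total: 15% + 38% + 44.16% = 97.16%.

97.16%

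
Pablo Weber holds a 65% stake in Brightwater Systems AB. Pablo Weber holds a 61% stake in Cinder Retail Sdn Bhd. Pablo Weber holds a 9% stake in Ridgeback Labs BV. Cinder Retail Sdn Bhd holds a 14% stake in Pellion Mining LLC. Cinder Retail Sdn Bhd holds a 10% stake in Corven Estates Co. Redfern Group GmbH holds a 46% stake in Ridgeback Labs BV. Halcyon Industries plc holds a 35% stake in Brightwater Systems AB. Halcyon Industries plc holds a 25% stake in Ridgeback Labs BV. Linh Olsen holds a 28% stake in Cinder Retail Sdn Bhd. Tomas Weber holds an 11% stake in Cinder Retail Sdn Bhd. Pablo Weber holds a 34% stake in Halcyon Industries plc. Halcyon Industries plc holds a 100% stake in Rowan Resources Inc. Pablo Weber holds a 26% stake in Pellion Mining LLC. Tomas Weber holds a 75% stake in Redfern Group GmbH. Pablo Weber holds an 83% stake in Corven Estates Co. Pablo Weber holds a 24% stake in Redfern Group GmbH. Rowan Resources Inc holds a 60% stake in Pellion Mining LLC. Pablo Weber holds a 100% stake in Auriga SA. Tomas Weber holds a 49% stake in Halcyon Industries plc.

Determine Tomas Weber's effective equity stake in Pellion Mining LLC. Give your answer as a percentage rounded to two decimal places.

30.94%

Tomas reaches Pellion along 2 paths.
Via Halcyon → Rowan: 49% × 100% × 60% = 29.4%.
Via Cinder: 11% × 14% = 1.54%.
Total: 29.4% + 1.54% = 30.94%.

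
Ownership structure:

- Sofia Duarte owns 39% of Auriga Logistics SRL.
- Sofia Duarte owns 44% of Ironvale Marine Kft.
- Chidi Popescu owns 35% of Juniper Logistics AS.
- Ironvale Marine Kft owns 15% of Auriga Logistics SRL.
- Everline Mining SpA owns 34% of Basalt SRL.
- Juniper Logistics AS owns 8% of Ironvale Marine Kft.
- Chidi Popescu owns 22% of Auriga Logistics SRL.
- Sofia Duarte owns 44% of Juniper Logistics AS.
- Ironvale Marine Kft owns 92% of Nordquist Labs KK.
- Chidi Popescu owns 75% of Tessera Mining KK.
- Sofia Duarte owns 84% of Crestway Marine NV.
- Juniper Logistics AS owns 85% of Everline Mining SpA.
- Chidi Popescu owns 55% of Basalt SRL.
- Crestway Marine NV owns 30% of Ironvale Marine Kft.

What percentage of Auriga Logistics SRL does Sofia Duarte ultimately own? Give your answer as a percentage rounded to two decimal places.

49.91%

Sofia reaches Auriga along 4 paths.
Direct stake: 39% = 39%.
Via Ironvale: 44% × 15% = 6.6%.
Via Crestway → Ironvale: 84% × 30% × 15% = 3.78%.
Via Juniper → Ironvale: 44% × 8% × 15% = 0.528%.
Total: 39% + 6.6% + 3.78% + 0.528% = 49.908%.
Rounded: 49.91%.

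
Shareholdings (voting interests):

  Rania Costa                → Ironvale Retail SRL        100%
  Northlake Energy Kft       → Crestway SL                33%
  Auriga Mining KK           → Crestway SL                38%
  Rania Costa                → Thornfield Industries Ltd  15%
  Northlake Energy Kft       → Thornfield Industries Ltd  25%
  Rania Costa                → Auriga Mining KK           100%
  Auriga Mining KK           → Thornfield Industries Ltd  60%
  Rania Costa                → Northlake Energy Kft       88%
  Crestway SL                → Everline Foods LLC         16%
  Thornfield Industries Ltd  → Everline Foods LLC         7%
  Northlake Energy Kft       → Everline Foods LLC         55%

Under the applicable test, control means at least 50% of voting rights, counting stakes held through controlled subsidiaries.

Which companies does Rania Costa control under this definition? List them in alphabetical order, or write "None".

Rania holds 88% of Northlake, so Rania controls Northlake.
Rania holds 100% of Ironvale, so Rania controls Ironvale.
Rania holds 100% of Auriga, so Rania controls Auriga.
Auriga and Northlake together hold 38% + 33% = 71% of Crestway, so Rania controls Crestway.
Auriga and Rania and Northlake together hold 60% + 15% + 25% = 100% of Thornfield, so Rania controls Thornfield.
Thornfield and Northlake and Crestway together hold 7% + 55% + 16% = 78% of Everline, so Rania controls Everline.

Auriga Mining KK, Crestway SL, Everline Foods LLC, Ironvale Retail SRL, Northlake Energy Kft, Thornfield Industries Ltd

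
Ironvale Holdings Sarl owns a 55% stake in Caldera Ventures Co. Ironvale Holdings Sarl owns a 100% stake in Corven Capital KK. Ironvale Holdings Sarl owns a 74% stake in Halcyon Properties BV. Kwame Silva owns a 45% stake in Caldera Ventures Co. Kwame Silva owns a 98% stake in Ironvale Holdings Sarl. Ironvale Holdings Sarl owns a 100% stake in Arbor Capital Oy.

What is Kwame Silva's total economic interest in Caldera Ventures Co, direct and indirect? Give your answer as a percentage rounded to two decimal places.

98.90%

Kwame reaches Caldera along 2 paths.
Direct stake: 45% = 45%.
Via Ironvale: 98% × 55% = 53.9%.
Total: 45% + 53.9% = 98.9%.
Rounded: 98.90%.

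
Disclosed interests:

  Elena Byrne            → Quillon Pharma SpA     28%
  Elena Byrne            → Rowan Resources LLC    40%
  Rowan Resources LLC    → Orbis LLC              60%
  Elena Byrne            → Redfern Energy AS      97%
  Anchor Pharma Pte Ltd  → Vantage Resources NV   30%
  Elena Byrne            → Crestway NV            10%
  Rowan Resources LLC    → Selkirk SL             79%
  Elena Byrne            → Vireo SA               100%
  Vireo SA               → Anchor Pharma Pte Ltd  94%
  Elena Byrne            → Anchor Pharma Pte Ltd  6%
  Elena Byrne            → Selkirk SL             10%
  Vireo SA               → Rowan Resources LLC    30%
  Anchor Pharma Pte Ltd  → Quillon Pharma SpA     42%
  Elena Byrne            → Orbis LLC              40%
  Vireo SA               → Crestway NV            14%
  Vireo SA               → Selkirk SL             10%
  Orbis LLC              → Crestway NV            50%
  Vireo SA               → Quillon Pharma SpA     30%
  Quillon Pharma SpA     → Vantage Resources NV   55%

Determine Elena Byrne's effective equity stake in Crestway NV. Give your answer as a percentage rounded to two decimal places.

Elena reaches Crestway along 5 paths.
Via Orbis: 40% × 50% = 20%.
Via Rowan → Orbis: 40% × 60% × 50% = 12%.
Via Vireo → Rowan → Orbis: 100% × 30% × 60% × 50% = 9%.
Direct stake: 10% = 10%.
Via Vireo: 100% × 14% = 14%.
Total: 20% + 12% + 9% + 10% + 14% = 65%.
Rounded: 65.00%.

65.00%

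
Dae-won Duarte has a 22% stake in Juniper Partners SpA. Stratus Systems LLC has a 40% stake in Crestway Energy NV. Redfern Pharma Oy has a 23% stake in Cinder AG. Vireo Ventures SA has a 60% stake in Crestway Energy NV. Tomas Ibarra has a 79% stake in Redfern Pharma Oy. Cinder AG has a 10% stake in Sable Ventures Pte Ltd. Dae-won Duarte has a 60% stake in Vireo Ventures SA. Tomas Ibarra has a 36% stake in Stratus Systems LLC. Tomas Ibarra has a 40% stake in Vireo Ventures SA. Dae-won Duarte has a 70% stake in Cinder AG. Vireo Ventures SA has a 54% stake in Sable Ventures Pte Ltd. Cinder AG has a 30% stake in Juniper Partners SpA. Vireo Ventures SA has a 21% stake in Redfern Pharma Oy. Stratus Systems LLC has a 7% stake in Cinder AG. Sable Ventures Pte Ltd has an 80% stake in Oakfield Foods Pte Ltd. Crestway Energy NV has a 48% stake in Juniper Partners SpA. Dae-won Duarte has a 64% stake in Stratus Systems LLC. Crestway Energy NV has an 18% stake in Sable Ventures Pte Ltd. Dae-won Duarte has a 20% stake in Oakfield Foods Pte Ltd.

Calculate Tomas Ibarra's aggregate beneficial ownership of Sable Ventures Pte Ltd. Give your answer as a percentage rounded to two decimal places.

30.77%

Tomas reaches Sable along 6 paths.
Via Stratus → Crestway: 36% × 40% × 18% = 2.592%.
Via Vireo → Crestway: 40% × 60% × 18% = 4.32%.
Via Vireo: 40% × 54% = 21.6%.
Via Vireo → Redfern → Cinder: 40% × 21% × 23% × 10% = 0.1932%.
Via Redfern → Cinder: 79% × 23% × 10% = 1.817%.
Via Stratus → Cinder: 36% × 7% × 10% = 0.252%.
Total: 2.592% + 4.32% + 21.6% + 0.1932% + 1.817% + 0.252% = 30.7742%.
Rounded: 30.77%.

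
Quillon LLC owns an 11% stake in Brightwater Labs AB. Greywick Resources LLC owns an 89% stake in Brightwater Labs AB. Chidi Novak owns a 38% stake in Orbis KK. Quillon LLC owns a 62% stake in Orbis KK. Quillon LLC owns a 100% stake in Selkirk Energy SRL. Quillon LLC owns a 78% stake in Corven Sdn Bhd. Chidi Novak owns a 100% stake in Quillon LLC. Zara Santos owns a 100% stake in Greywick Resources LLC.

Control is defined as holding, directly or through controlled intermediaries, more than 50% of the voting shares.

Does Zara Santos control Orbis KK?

Zara holds 100% of Greywick, so Zara controls Greywick.
Greywick holds 89% of Brightwater, so Zara controls Brightwater.
Neither Zara nor any entity Zara controls holds any voting interest in Orbis.
So Zara does not control Orbis.

No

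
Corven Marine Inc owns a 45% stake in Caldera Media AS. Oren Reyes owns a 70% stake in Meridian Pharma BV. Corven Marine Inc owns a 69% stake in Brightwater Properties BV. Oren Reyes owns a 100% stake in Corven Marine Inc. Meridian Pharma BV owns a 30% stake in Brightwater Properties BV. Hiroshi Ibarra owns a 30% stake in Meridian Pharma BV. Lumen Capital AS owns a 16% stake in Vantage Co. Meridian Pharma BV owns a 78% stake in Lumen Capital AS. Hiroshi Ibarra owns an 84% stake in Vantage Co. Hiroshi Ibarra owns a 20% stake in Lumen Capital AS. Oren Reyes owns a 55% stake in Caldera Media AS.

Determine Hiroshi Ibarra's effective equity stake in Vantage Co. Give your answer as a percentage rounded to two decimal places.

90.94%

Hiroshi reaches Vantage along 3 paths.
Via Meridian → Lumen: 30% × 78% × 16% = 3.744%.
Via Lumen: 20% × 16% = 3.2%.
Direct stake: 84% = 84%.
Total: 3.744% + 3.2% + 84% = 90.944%.
Rounded: 90.94%.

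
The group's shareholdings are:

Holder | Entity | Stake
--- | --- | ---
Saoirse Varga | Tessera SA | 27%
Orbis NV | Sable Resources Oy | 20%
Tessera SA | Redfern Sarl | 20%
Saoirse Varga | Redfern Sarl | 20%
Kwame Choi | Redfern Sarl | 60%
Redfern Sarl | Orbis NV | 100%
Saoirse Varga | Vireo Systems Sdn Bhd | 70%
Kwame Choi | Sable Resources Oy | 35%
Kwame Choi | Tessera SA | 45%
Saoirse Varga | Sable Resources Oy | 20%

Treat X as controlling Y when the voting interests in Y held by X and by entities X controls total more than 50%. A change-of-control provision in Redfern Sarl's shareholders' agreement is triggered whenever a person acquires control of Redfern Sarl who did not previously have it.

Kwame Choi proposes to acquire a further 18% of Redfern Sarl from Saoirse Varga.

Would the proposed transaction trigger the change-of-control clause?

The purchase adds only to Kwame's holdings (Saoirse's stake shrinks), so Kwame is the only person who could newly come to control Redfern.
Kwame holds 60% of Redfern, so Kwame controls Redfern.
So Kwame already controls Redfern before the transaction.
After the purchase, Kwame's direct stake in Redfern rises to 60% + 18% = 78%, and Saoirse's stake falls to 2%.
Kwame controlled Redfern already, so this is not a new person acquiring control; every other person's position is unchanged or reduced.
No new person acquires control, so the clause is not triggered.

No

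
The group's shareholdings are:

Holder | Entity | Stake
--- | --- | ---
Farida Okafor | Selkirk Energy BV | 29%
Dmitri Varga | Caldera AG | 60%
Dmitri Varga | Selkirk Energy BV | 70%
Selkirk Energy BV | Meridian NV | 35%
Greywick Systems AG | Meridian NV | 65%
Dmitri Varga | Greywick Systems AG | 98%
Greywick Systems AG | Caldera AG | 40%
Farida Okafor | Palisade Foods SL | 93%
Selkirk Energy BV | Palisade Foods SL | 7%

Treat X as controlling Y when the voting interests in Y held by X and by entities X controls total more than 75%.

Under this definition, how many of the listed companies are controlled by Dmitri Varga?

Dmitri holds 98% of Greywick, so Dmitri controls Greywick.
Dmitri and Greywick together hold 60% + 40% = 100% of Caldera, so Dmitri controls Caldera.
No other company's threshold is met.
Dmitri controls 2 companies.

2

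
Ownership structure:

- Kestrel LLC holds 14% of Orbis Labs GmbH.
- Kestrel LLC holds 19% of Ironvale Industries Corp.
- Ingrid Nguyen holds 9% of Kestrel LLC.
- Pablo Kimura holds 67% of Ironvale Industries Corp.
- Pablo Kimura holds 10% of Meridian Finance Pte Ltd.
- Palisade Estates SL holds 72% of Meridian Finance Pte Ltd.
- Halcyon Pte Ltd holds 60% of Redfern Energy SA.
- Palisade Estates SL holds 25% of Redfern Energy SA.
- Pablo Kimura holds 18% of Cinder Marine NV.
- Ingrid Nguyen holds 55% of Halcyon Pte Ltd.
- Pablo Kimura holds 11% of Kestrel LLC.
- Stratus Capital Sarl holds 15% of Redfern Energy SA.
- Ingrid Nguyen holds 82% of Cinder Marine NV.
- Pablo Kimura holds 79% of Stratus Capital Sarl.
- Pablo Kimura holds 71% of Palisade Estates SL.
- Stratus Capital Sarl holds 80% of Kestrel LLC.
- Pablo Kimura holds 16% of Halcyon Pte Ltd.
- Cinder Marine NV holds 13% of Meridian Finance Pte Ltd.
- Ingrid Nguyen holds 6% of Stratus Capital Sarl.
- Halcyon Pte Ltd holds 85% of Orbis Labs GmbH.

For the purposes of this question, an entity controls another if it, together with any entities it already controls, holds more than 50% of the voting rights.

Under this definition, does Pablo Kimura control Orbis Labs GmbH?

Pablo holds 71% of Palisade, so Pablo controls Palisade.
Pablo holds 79% of Stratus, so Pablo controls Stratus.
Pablo and Stratus together hold 11% + 80% = 91% of Kestrel, so Pablo controls Kestrel.
Pablo and Palisade together hold 10% + 72% = 82% of Meridian, so Pablo controls Meridian.
Kestrel and Pablo together hold 19% + 67% = 86% of Ironvale, so Pablo controls Ironvale.
In Orbis, Pablo's side holds only 14%, not > 50%.
So Pablo does not control Orbis.

No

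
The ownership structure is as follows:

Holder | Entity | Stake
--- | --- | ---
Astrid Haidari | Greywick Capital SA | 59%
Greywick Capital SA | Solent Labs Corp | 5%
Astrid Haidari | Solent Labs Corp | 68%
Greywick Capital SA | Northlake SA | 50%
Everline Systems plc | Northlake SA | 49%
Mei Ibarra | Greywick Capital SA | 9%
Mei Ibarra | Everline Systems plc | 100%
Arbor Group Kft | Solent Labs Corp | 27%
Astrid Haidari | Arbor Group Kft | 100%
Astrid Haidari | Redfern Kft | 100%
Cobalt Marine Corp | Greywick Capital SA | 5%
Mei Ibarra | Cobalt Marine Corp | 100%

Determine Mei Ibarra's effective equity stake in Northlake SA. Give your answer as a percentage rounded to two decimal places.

56.00%

Mei reaches Northlake along 3 paths.
Via Everline: 100% × 49% = 49%.
Via Cobalt → Greywick: 100% × 5% × 50% = 2.5%.
Via Greywick: 9% × 50% = 4.5%.
Total: 49% + 2.5% + 4.5% = 56%.
Rounded: 56.00%.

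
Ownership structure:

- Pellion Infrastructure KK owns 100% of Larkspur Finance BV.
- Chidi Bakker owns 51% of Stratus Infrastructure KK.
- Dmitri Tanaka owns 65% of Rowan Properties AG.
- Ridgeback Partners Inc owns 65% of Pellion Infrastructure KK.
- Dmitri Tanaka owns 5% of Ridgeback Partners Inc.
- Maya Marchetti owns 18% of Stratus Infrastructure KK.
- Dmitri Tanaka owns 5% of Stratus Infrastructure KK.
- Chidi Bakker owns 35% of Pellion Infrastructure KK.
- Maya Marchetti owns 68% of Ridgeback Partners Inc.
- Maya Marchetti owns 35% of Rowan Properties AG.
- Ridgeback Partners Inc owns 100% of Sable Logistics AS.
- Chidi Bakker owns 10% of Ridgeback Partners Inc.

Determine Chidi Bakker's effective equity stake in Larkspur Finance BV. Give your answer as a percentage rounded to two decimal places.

Chidi reaches Larkspur along 2 paths.
Via Pellion: 35% × 100% = 35%.
Via Ridgeback → Pellion: 10% × 65% × 100% = 6.5%.
Total: 35% + 6.5% = 41.5%.
Rounded: 41.50%.

41.50%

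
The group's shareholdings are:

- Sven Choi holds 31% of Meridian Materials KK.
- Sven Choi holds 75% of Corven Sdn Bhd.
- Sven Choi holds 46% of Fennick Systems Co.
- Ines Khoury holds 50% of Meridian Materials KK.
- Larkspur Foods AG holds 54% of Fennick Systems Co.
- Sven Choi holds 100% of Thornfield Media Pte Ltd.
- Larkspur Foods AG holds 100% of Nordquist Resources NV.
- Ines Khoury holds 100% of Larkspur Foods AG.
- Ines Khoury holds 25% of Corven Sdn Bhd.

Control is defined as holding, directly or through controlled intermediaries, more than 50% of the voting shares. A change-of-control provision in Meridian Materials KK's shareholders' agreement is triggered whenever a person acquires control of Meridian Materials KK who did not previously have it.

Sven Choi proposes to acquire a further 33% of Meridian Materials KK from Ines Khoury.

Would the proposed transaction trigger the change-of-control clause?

The purchase adds only to Sven's holdings (Ines's stake shrinks), so Sven is the only person who could newly come to control Meridian.
Sven holds 100% of Thornfield, so Sven controls Thornfield.
Sven holds 75% of Corven, so Sven controls Corven.
In Meridian, Sven's side holds only 31%, not > 50%.
So before the transaction, Sven does not control Meridian.
After the purchase, Sven's direct stake in Meridian rises to 31% + 33% = 64%, and Ines's stake falls to 17%.
Sven holds 64% of Meridian, so Sven controls Meridian.
Sven did not control Meridian before and does after, so the clause is triggered.

Yes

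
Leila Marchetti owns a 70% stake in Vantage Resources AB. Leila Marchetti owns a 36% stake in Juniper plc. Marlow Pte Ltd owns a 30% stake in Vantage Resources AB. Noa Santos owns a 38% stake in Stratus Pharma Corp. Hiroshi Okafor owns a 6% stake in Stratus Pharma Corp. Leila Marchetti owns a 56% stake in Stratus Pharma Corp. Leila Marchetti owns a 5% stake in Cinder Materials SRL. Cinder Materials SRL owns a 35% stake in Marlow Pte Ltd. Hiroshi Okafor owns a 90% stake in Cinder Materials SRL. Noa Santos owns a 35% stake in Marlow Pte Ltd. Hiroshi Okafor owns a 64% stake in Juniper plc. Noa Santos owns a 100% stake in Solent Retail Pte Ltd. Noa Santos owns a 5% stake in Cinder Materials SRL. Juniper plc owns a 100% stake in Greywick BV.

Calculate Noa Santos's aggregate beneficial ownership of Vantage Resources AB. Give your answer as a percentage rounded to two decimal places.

Noa reaches Vantage along 2 paths.
Via Cinder → Marlow: 5% × 35% × 30% = 0.525%.
Via Marlow: 35% × 30% = 10.5%.
Total: 0.525% + 10.5% = 11.025%.
Rounded: 11.03%.

11.03%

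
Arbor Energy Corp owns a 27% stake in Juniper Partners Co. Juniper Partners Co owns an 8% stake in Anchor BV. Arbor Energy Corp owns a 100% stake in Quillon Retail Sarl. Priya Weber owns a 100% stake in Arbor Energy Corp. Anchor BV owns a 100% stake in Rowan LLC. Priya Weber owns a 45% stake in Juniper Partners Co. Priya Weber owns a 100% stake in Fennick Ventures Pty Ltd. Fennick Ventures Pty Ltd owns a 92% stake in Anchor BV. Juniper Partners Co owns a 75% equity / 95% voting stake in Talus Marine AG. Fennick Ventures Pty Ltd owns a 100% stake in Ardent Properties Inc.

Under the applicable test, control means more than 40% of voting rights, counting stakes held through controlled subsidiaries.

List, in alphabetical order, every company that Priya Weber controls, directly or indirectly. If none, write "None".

Priya holds 100% of Arbor, so Priya controls Arbor.
Priya holds 100% of Fennick, so Priya controls Fennick.
Priya and Arbor together hold 45% + 27% = 72% of Juniper, so Priya controls Juniper.
Juniper and Fennick together hold 8% + 92% = 100% of Anchor, so Priya controls Anchor.
Arbor holds 100% of Quillon, so Priya controls Quillon.
Fennick holds 100% of Ardent, so Priya controls Ardent.
Anchor holds 100% of Rowan, so Priya controls Rowan.
Juniper holds 95% of Talus, so Priya controls Talus.

Anchor BV, Arbor Energy Corp, Ardent Properties Inc, Fennick Ventures Pty Ltd, Juniper Partners Co, Quillon Retail Sarl, Rowan LLC, Talus Marine AG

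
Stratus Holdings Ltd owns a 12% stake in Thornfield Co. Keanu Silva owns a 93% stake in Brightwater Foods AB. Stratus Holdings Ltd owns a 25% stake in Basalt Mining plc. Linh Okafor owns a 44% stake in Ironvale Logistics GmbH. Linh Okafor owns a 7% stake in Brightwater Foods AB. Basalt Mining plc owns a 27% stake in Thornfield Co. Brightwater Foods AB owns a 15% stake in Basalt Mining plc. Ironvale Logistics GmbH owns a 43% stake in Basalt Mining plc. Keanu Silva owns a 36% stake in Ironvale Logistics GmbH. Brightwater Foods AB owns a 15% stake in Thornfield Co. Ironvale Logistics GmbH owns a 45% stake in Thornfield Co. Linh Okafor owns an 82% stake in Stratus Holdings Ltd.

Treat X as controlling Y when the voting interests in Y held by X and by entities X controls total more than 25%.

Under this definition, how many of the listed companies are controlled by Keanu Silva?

4

Keanu holds 93% of Brightwater, so Keanu controls Brightwater.
Keanu holds 36% of Ironvale, so Keanu controls Ironvale.
Ironvale and Brightwater together hold 43% + 15% = 58% of Basalt, so Keanu controls Basalt.
Ironvale and Brightwater and Basalt together hold 45% + 15% + 27% = 87% of Thornfield, so Keanu controls Thornfield.
No other company's threshold is met.
Keanu controls 4 companies.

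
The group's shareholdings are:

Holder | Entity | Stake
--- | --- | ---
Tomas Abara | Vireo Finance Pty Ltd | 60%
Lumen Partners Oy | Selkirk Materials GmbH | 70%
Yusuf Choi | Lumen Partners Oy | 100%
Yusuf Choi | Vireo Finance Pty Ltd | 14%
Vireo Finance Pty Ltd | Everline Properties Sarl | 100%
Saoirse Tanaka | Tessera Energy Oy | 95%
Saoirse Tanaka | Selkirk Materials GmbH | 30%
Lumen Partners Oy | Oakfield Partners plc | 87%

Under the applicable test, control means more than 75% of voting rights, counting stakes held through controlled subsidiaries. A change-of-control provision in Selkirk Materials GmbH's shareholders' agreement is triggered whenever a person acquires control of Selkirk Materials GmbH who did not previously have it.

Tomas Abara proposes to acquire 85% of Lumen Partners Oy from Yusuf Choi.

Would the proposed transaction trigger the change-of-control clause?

The purchase adds only to Tomas's holdings (Yusuf's stake shrinks), so Tomas is the only person who could newly come to control Selkirk.
Tomas's largest direct stake is 60% in Vireo, which does not meet the threshold, so Tomas controls no company.
Neither Tomas nor any entity Tomas controls holds any voting interest in Selkirk.
So before the transaction, Tomas does not control Selkirk.
After the purchase, Tomas holds 85% of Lumen directly, and Yusuf's stake falls to 15%.
Tomas holds 85% of Lumen, so Tomas controls Lumen.
Lumen holds 87% of Oakfield, so Tomas controls Oakfield.
After the transaction, Tomas's side holds 70% of Selkirk, not > 75%, so Tomas still does not control Selkirk.
No new person acquires control, so the clause is not triggered.

No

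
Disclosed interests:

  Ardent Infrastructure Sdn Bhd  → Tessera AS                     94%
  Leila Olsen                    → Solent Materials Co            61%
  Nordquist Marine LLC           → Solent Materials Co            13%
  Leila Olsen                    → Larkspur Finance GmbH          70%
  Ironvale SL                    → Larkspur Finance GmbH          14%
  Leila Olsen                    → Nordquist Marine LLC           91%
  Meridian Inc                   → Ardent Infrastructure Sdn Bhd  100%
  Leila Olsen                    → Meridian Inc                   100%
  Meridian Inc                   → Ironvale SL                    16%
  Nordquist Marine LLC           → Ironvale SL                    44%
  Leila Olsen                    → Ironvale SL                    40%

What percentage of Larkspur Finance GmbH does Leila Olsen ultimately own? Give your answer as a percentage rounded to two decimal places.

83.45%

Leila reaches Larkspur along 4 paths.
Direct stake: 70% = 70%.
Via Ironvale: 40% × 14% = 5.6%.
Via Nordquist → Ironvale: 91% × 44% × 14% = 5.6056%.
Via Meridian → Ironvale: 100% × 16% × 14% = 2.24%.
Total: 70% + 5.6% + 5.6056% + 2.24% = 83.4456%.
Rounded: 83.45%.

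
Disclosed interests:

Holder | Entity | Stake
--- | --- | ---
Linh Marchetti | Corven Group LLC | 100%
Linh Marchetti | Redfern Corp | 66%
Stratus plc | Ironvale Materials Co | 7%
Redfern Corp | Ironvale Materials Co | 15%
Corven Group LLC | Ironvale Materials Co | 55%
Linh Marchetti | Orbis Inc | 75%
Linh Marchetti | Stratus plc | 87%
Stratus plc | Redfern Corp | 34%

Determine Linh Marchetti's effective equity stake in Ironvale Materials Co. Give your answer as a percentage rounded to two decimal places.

75.43%

Linh reaches Ironvale along 4 paths.
Via Redfern: 66% × 15% = 9.9%.
Via Stratus → Redfern: 87% × 34% × 15% = 4.437%.
Via Corven: 100% × 55% = 55%.
Via Stratus: 87% × 7% = 6.09%.
Total: 9.9% + 4.437% + 55% + 6.09% = 75.427%.
Rounded: 75.43%.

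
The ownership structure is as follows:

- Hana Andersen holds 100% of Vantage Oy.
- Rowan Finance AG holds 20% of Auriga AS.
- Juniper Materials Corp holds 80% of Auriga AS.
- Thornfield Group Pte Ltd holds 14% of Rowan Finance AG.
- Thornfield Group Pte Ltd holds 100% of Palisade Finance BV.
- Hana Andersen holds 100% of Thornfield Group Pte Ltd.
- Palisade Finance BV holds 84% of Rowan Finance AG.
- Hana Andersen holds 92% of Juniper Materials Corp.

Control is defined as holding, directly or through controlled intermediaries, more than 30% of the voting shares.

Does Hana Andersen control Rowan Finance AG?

Hana holds 100% of Thornfield, so Hana controls Thornfield.
Thornfield holds 100% of Palisade, so Hana controls Palisade.
Palisade and Thornfield together hold 84% + 14% = 98% of Rowan, so Hana controls Rowan.

Yes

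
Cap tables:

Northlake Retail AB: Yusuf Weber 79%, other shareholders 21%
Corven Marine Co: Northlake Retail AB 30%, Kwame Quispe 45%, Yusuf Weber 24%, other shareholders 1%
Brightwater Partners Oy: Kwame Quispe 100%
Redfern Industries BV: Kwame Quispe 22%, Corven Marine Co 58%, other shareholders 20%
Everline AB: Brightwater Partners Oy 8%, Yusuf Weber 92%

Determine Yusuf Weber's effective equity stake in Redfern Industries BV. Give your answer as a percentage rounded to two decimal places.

27.67%

Yusuf reaches Redfern along 2 paths.
Via Northlake → Corven: 79% × 30% × 58% = 13.746%.
Via Corven: 24% × 58% = 13.92%.
Total: 13.746% + 13.92% = 27.666%.
Rounded: 27.67%.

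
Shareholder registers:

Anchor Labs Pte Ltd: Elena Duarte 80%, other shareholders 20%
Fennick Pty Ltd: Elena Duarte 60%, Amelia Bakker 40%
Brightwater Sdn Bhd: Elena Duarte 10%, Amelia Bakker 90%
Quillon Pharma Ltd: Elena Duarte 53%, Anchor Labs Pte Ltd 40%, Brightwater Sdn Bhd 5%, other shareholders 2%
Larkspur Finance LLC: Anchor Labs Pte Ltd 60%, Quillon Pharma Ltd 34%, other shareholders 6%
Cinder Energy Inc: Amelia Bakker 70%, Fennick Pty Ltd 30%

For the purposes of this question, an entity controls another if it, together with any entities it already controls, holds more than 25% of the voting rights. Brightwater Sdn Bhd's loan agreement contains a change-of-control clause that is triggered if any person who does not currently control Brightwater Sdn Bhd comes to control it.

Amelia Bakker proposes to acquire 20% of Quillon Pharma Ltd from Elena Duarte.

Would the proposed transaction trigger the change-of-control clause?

No

The purchase adds only to Amelia's holdings (Elena's stake shrinks), so Amelia is the only person who could newly come to control Brightwater.
Amelia holds 90% of Brightwater, so Amelia controls Brightwater.
So Amelia already controls Brightwater before the transaction.
After the purchase, Amelia holds 20% of Quillon directly, and Elena's stake falls to 33%.
Amelia controlled Brightwater already, so this is not a new person acquiring control; every other person's position is unchanged or reduced.
No new person acquires control, so the clause is not triggered.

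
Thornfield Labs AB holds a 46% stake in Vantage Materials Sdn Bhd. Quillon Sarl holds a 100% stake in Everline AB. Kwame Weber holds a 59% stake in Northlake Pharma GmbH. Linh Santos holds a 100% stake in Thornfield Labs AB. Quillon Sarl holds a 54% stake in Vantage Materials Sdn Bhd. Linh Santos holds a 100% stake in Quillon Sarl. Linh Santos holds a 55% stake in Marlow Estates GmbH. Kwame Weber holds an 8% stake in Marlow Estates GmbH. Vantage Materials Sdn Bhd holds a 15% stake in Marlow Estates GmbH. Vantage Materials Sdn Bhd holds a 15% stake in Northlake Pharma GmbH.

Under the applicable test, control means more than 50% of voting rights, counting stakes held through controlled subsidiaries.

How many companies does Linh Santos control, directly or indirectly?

Linh holds 100% of Quillon, so Linh controls Quillon.
Linh holds 100% of Thornfield, so Linh controls Thornfield.
Thornfield and Quillon together hold 46% + 54% = 100% of Vantage, so Linh controls Vantage.
Quillon holds 100% of Everline, so Linh controls Everline.
Vantage and Linh together hold 15% + 55% = 70% of Marlow, so Linh controls Marlow.
No other company's threshold is met.
Linh controls 5 companies.

5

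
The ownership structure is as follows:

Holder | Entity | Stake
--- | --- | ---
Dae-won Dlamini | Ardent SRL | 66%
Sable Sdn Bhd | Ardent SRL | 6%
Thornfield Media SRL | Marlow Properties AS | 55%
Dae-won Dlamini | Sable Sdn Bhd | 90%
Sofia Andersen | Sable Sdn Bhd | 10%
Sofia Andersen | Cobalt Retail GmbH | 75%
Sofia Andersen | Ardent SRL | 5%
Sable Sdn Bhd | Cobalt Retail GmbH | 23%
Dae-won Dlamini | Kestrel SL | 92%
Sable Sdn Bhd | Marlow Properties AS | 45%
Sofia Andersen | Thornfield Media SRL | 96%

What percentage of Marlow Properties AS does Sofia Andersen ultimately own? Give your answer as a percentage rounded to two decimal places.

57.30%

Sofia reaches Marlow along 2 paths.
Via Thornfield: 96% × 55% = 52.8%.
Via Sable: 10% × 45% = 4.5%.
Total: 52.8% + 4.5% = 57.3%.
Rounded: 57.30%.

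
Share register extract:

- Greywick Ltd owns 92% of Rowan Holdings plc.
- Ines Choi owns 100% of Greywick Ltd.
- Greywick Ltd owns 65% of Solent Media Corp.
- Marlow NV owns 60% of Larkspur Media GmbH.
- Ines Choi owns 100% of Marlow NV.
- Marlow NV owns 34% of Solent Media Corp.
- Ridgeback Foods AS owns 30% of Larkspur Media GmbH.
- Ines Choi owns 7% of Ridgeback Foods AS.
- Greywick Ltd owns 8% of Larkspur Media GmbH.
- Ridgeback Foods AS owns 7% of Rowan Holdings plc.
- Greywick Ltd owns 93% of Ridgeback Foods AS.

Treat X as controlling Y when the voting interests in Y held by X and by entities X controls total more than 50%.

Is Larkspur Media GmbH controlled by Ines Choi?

Ines holds 100% of Greywick, so Ines controls Greywick.
Greywick and Ines together hold 93% + 7% = 100% of Ridgeback, so Ines controls Ridgeback.
Ines holds 100% of Marlow, so Ines controls Marlow.
Greywick and Ridgeback and Marlow together hold 8% + 30% + 60% = 98% of Larkspur, so Ines controls Larkspur.

Yes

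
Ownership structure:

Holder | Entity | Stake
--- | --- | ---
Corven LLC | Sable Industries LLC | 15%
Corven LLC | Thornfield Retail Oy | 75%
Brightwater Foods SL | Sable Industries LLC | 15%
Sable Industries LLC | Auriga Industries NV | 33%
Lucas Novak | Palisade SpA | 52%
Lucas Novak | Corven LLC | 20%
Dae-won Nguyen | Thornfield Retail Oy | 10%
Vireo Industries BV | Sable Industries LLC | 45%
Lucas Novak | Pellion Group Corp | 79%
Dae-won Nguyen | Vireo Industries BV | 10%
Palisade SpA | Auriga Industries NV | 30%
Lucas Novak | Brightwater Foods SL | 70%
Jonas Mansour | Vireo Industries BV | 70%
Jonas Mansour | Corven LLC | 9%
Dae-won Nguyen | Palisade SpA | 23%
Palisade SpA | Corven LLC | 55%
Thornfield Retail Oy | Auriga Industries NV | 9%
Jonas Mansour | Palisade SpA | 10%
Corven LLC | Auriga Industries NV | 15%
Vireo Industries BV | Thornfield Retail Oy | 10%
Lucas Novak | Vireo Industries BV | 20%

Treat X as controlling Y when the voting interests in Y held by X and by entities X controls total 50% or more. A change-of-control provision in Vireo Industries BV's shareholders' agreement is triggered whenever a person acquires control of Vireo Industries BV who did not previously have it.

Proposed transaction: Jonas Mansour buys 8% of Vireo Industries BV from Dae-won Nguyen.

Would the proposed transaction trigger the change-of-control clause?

The purchase adds only to Jonas's holdings (Dae-won's stake shrinks), so Jonas is the only person who could newly come to control Vireo.
Jonas holds 70% of Vireo, so Jonas controls Vireo.
So Jonas already controls Vireo before the transaction.
After the purchase, Jonas's direct stake in Vireo rises to 70% + 8% = 78%, and Dae-won's stake falls to 2%.
Jonas controlled Vireo already, so this is not a new person acquiring control; every other person's position is unchanged or reduced.
No new person acquires control, so the clause is not triggered.

No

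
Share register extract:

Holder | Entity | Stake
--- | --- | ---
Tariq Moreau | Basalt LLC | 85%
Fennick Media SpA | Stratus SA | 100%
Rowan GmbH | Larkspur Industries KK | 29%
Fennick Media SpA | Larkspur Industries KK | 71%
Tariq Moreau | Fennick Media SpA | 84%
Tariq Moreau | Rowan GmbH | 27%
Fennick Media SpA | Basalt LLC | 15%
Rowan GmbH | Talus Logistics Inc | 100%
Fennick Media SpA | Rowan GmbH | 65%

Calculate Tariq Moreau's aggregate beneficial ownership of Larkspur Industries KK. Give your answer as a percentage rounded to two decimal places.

83.30%

Tariq reaches Larkspur along 3 paths.
Via Rowan: 27% × 29% = 7.83%.
Via Fennick → Rowan: 84% × 65% × 29% = 15.834%.
Via Fennick: 84% × 71% = 59.64%.
Total: 7.83% + 15.834% + 59.64% = 83.304%.
Rounded: 83.30%.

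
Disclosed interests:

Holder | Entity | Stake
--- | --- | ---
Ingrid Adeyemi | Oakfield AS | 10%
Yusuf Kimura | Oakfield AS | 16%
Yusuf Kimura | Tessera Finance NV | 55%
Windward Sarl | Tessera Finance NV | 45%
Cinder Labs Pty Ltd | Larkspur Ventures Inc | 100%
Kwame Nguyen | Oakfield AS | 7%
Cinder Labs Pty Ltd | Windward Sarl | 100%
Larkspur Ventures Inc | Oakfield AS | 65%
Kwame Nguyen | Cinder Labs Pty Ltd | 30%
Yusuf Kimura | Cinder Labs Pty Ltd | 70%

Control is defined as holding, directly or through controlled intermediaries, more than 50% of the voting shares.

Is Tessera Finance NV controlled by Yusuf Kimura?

Yes

Yusuf holds 70% of Cinder, so Yusuf controls Cinder.
Cinder holds 100% of Windward, so Yusuf controls Windward.
Windward and Yusuf together hold 45% + 55% = 100% of Tessera, so Yusuf controls Tessera.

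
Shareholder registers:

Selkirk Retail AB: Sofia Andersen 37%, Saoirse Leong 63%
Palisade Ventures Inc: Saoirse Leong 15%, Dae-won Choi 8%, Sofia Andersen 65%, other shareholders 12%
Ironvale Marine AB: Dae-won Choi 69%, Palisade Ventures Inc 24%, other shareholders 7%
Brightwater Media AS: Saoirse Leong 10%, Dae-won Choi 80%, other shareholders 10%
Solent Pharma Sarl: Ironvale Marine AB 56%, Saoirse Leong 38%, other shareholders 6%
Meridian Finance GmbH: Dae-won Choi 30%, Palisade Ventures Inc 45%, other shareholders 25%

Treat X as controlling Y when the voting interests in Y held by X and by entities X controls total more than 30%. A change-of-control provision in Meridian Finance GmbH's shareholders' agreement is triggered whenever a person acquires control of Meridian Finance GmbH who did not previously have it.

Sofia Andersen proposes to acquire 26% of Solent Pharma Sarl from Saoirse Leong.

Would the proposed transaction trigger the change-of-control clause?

No

The purchase adds only to Sofia's holdings (Saoirse's stake shrinks), so Sofia is the only person who could newly come to control Meridian.
Sofia holds 65% of Palisade, so Sofia controls Palisade.
Palisade holds 45% of Meridian, so Sofia controls Meridian.
So Sofia already controls Meridian before the transaction.
After the purchase, Sofia holds 26% of Solent directly, and Saoirse's stake falls to 12%.
Sofia controlled Meridian already, so this is not a new person acquiring control; every other person's position is unchanged or reduced.
No new person acquires control, so the clause is not triggered.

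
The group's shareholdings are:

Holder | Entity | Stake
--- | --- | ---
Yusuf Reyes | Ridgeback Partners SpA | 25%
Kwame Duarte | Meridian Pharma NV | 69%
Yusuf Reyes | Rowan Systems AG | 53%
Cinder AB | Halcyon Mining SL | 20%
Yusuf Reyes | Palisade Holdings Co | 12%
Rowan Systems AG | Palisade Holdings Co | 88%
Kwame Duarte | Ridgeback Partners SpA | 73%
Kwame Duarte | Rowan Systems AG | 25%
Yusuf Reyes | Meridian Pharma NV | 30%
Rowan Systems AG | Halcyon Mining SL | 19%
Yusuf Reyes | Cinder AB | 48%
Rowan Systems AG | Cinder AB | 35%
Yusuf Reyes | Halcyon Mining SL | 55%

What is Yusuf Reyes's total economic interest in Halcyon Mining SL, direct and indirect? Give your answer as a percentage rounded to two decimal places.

Yusuf reaches Halcyon along 4 paths.
Direct stake: 55% = 55%.
Via Cinder: 48% × 20% = 9.6%.
Via Rowan → Cinder: 53% × 35% × 20% = 3.71%.
Via Rowan: 53% × 19% = 10.07%.
Total: 55% + 9.6% + 3.71% + 10.07% = 78.38%.

78.38%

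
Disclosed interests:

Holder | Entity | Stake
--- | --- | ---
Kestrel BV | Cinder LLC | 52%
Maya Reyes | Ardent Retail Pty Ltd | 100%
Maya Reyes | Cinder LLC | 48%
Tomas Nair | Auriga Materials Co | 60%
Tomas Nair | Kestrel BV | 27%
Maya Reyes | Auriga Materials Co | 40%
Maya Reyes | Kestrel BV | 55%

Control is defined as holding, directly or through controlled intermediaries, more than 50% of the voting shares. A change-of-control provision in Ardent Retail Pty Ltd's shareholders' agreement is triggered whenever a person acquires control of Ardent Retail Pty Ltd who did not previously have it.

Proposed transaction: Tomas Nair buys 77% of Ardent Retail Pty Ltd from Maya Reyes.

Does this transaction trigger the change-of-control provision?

Yes

The purchase adds only to Tomas's holdings (Maya's stake shrinks), so Tomas is the only person who could newly come to control Ardent.
Tomas holds 60% of Auriga, so Tomas controls Auriga.
Neither Tomas nor any entity Tomas controls holds any voting interest in Ardent.
So before the transaction, Tomas does not control Ardent.
After the purchase, Tomas holds 77% of Ardent directly, and Maya's stake falls to 23%.
Tomas holds 77% of Ardent, so Tomas controls Ardent.
Tomas did not control Ardent before and does after, so the clause is triggered.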